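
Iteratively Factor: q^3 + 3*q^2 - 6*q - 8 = (q - 2)*(q^2 + 5*q + 4) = (q - 2)*(q + 1)*(q + 4)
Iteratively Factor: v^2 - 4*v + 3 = (v - 3)*(v - 1)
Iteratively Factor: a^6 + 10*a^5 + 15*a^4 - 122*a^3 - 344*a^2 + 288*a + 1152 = (a - 3)*(a^5 + 13*a^4 + 54*a^3 + 40*a^2 - 224*a - 384) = (a - 3)*(a + 4)*(a^4 + 9*a^3 + 18*a^2 - 32*a - 96) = (a - 3)*(a + 4)^2*(a^3 + 5*a^2 - 2*a - 24) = (a - 3)*(a - 2)*(a + 4)^2*(a^2 + 7*a + 12) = (a - 3)*(a - 2)*(a + 3)*(a + 4)^2*(a + 4)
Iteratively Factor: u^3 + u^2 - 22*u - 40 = (u + 2)*(u^2 - u - 20) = (u - 5)*(u + 2)*(u + 4)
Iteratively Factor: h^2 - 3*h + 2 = (h - 1)*(h - 2)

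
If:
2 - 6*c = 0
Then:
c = 1/3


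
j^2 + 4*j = j*(j + 4)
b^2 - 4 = (b - 2)*(b + 2)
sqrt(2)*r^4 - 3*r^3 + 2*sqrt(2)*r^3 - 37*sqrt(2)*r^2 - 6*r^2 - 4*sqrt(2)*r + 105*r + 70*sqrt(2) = (r - 5)*(r + 7)*(r - 2*sqrt(2))*(sqrt(2)*r + 1)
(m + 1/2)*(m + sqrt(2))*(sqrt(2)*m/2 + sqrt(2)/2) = sqrt(2)*m^3/2 + m^2 + 3*sqrt(2)*m^2/4 + sqrt(2)*m/4 + 3*m/2 + 1/2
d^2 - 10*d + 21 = (d - 7)*(d - 3)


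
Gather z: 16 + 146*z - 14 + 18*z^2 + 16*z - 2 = 18*z^2 + 162*z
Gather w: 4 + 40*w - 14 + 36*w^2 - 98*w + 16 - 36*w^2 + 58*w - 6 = 0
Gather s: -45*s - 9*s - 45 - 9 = -54*s - 54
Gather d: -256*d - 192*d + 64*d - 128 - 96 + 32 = -384*d - 192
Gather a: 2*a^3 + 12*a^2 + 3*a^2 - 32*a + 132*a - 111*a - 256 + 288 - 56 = 2*a^3 + 15*a^2 - 11*a - 24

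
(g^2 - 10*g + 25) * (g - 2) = g^3 - 12*g^2 + 45*g - 50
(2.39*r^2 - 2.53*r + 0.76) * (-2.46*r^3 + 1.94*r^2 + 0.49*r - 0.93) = -5.8794*r^5 + 10.8604*r^4 - 5.6067*r^3 - 1.988*r^2 + 2.7253*r - 0.7068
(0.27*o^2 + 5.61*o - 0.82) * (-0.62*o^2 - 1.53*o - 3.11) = -0.1674*o^4 - 3.8913*o^3 - 8.9146*o^2 - 16.1925*o + 2.5502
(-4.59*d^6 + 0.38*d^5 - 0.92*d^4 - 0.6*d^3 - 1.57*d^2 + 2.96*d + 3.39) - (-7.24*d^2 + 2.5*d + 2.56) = -4.59*d^6 + 0.38*d^5 - 0.92*d^4 - 0.6*d^3 + 5.67*d^2 + 0.46*d + 0.83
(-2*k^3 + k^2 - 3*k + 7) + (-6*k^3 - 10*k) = -8*k^3 + k^2 - 13*k + 7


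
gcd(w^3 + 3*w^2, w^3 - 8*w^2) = w^2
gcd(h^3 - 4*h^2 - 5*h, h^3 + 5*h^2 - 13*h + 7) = 1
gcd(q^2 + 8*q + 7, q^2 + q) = q + 1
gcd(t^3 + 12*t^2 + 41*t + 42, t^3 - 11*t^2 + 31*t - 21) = 1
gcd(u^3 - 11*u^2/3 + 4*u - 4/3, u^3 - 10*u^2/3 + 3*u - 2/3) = u^2 - 3*u + 2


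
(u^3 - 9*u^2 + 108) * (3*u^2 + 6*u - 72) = 3*u^5 - 21*u^4 - 126*u^3 + 972*u^2 + 648*u - 7776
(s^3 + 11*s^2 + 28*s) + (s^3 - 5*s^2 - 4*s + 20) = 2*s^3 + 6*s^2 + 24*s + 20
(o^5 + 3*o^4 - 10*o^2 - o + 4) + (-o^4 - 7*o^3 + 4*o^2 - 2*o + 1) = o^5 + 2*o^4 - 7*o^3 - 6*o^2 - 3*o + 5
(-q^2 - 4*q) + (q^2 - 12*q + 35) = 35 - 16*q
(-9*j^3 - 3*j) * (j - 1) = -9*j^4 + 9*j^3 - 3*j^2 + 3*j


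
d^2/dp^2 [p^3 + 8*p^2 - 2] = 6*p + 16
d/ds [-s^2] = -2*s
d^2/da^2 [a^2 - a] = 2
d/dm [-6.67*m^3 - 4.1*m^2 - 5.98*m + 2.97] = -20.01*m^2 - 8.2*m - 5.98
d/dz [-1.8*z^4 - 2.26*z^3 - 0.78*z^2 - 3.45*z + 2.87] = -7.2*z^3 - 6.78*z^2 - 1.56*z - 3.45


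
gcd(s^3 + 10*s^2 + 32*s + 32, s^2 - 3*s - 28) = s + 4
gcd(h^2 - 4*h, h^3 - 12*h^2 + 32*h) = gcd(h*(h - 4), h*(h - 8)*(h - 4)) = h^2 - 4*h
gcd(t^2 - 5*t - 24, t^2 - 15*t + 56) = t - 8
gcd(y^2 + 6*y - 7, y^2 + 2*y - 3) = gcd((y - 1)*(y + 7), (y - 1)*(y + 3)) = y - 1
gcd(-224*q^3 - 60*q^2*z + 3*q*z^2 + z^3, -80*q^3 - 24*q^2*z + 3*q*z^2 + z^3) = 4*q + z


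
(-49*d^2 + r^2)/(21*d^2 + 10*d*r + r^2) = (-7*d + r)/(3*d + r)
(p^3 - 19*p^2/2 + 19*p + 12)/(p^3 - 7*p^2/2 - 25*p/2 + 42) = (2*p^2 - 11*p - 6)/(2*p^2 + p - 21)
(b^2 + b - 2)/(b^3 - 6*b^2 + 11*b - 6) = (b + 2)/(b^2 - 5*b + 6)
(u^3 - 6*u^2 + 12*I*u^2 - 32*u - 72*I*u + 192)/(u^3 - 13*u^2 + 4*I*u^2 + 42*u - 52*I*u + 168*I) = (u + 8*I)/(u - 7)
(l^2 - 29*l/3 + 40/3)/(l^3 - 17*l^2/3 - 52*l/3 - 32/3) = (3*l - 5)/(3*l^2 + 7*l + 4)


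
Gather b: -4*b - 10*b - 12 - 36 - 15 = -14*b - 63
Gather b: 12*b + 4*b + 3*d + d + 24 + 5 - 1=16*b + 4*d + 28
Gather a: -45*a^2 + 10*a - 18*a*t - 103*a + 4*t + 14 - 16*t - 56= -45*a^2 + a*(-18*t - 93) - 12*t - 42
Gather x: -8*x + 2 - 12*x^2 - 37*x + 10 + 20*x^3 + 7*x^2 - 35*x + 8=20*x^3 - 5*x^2 - 80*x + 20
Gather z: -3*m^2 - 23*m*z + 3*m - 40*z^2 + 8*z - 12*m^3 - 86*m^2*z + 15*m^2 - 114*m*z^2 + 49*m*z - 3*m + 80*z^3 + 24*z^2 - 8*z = -12*m^3 + 12*m^2 + 80*z^3 + z^2*(-114*m - 16) + z*(-86*m^2 + 26*m)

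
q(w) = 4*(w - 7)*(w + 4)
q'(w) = 8*w - 12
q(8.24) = 60.71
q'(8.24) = 53.92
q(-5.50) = 75.00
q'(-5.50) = -56.00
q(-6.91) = 161.91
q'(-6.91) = -67.28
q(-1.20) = -91.84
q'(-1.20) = -21.60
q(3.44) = -105.95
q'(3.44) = 15.52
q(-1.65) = -81.31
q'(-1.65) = -25.20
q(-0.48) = -105.32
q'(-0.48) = -15.84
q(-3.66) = -14.50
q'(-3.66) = -41.28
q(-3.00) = -40.00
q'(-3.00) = -36.00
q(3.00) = -112.00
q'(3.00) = 12.00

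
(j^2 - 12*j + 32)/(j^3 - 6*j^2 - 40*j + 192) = 1/(j + 6)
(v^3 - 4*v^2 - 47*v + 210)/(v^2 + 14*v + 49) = (v^2 - 11*v + 30)/(v + 7)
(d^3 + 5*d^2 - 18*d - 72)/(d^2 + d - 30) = (d^2 - d - 12)/(d - 5)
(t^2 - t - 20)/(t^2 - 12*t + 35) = (t + 4)/(t - 7)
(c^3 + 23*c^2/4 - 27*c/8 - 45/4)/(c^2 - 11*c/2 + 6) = (4*c^2 + 29*c + 30)/(4*(c - 4))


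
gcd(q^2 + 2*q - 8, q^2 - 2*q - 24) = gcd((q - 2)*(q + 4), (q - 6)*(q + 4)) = q + 4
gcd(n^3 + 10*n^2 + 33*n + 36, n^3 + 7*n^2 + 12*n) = n^2 + 7*n + 12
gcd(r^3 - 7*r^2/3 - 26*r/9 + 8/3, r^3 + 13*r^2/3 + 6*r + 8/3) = r + 4/3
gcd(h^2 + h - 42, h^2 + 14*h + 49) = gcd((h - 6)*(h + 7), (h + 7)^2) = h + 7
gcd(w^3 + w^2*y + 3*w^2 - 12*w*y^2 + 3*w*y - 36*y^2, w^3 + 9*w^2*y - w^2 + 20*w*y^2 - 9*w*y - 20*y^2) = w + 4*y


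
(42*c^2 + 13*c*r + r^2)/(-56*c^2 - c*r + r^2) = (6*c + r)/(-8*c + r)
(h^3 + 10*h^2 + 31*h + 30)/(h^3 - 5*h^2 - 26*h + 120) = (h^2 + 5*h + 6)/(h^2 - 10*h + 24)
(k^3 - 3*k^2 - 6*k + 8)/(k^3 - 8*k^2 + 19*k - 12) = (k + 2)/(k - 3)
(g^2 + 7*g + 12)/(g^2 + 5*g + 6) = (g + 4)/(g + 2)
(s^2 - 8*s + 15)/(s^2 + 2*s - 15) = (s - 5)/(s + 5)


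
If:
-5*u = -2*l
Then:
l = 5*u/2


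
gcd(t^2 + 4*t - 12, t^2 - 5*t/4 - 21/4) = 1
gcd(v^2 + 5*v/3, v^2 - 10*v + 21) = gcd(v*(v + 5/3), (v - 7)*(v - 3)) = 1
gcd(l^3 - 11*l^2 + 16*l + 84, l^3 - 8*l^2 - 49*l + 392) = l - 7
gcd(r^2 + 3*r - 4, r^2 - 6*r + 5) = r - 1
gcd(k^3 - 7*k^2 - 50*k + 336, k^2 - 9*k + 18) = k - 6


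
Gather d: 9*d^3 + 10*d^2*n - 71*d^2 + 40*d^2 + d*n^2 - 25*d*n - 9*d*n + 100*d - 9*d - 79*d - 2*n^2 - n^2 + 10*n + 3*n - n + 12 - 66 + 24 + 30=9*d^3 + d^2*(10*n - 31) + d*(n^2 - 34*n + 12) - 3*n^2 + 12*n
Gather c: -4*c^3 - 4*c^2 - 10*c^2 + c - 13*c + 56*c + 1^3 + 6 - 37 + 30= -4*c^3 - 14*c^2 + 44*c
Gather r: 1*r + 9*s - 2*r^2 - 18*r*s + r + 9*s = -2*r^2 + r*(2 - 18*s) + 18*s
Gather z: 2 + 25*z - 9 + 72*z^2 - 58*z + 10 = 72*z^2 - 33*z + 3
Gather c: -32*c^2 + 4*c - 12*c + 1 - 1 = -32*c^2 - 8*c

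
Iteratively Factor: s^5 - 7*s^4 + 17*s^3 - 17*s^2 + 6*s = (s - 2)*(s^4 - 5*s^3 + 7*s^2 - 3*s) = (s - 2)*(s - 1)*(s^3 - 4*s^2 + 3*s) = (s - 2)*(s - 1)^2*(s^2 - 3*s) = (s - 3)*(s - 2)*(s - 1)^2*(s)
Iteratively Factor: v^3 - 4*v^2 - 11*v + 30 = (v - 2)*(v^2 - 2*v - 15) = (v - 5)*(v - 2)*(v + 3)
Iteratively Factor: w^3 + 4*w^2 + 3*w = (w + 3)*(w^2 + w) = w*(w + 3)*(w + 1)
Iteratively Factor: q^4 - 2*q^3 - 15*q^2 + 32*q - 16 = (q - 4)*(q^3 + 2*q^2 - 7*q + 4) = (q - 4)*(q + 4)*(q^2 - 2*q + 1) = (q - 4)*(q - 1)*(q + 4)*(q - 1)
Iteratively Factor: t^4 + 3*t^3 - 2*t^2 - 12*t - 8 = (t + 2)*(t^3 + t^2 - 4*t - 4) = (t + 1)*(t + 2)*(t^2 - 4) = (t - 2)*(t + 1)*(t + 2)*(t + 2)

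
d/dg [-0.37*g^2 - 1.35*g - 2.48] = -0.74*g - 1.35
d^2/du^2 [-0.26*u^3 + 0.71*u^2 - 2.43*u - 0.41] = 1.42 - 1.56*u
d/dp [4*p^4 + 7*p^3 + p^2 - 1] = p*(16*p^2 + 21*p + 2)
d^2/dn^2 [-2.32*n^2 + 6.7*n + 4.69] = -4.64000000000000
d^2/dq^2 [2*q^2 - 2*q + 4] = 4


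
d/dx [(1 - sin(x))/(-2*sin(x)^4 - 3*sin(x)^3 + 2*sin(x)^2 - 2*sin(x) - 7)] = (-6*sin(x)^4 + 2*sin(x)^3 + 11*sin(x)^2 - 4*sin(x) + 9)*cos(x)/(2*sin(x)^4 + 3*sin(x)^3 - 2*sin(x)^2 + 2*sin(x) + 7)^2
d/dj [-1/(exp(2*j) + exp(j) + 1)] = (2*exp(j) + 1)*exp(j)/(exp(2*j) + exp(j) + 1)^2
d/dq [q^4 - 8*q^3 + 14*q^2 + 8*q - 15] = 4*q^3 - 24*q^2 + 28*q + 8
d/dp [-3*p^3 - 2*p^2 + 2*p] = -9*p^2 - 4*p + 2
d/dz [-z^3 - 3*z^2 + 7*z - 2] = -3*z^2 - 6*z + 7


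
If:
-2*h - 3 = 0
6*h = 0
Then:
No Solution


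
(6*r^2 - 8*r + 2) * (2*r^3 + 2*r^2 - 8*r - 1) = 12*r^5 - 4*r^4 - 60*r^3 + 62*r^2 - 8*r - 2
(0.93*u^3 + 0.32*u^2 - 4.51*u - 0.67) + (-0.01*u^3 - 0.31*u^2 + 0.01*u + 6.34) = 0.92*u^3 + 0.01*u^2 - 4.5*u + 5.67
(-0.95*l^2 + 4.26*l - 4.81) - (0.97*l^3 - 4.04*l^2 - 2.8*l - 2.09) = -0.97*l^3 + 3.09*l^2 + 7.06*l - 2.72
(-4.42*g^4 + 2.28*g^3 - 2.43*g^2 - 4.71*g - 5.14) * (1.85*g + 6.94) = -8.177*g^5 - 26.4568*g^4 + 11.3277*g^3 - 25.5777*g^2 - 42.1964*g - 35.6716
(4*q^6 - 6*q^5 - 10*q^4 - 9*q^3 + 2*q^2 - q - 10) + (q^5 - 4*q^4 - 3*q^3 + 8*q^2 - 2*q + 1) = 4*q^6 - 5*q^5 - 14*q^4 - 12*q^3 + 10*q^2 - 3*q - 9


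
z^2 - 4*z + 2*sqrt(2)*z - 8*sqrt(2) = (z - 4)*(z + 2*sqrt(2))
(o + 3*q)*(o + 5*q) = o^2 + 8*o*q + 15*q^2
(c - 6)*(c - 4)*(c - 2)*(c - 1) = c^4 - 13*c^3 + 56*c^2 - 92*c + 48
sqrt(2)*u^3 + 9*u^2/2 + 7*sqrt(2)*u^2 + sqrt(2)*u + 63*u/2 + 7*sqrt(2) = (u + 7)*(u + 2*sqrt(2))*(sqrt(2)*u + 1/2)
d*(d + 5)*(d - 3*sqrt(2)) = d^3 - 3*sqrt(2)*d^2 + 5*d^2 - 15*sqrt(2)*d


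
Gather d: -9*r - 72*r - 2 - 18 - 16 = -81*r - 36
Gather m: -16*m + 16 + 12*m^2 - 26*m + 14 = 12*m^2 - 42*m + 30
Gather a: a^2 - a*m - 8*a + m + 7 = a^2 + a*(-m - 8) + m + 7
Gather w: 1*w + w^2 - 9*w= w^2 - 8*w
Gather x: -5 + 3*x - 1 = 3*x - 6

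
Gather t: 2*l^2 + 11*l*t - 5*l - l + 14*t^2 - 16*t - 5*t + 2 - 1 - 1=2*l^2 - 6*l + 14*t^2 + t*(11*l - 21)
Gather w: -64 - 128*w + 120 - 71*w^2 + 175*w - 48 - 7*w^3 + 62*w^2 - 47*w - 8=-7*w^3 - 9*w^2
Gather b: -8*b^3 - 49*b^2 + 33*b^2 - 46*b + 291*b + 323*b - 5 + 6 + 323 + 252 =-8*b^3 - 16*b^2 + 568*b + 576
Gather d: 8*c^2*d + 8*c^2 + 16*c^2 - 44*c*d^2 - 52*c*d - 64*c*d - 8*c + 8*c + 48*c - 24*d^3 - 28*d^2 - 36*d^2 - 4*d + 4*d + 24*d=24*c^2 + 48*c - 24*d^3 + d^2*(-44*c - 64) + d*(8*c^2 - 116*c + 24)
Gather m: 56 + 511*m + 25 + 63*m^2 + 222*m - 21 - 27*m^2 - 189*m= 36*m^2 + 544*m + 60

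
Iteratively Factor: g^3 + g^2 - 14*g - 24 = (g - 4)*(g^2 + 5*g + 6) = (g - 4)*(g + 2)*(g + 3)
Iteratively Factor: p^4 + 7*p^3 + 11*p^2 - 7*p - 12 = (p - 1)*(p^3 + 8*p^2 + 19*p + 12) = (p - 1)*(p + 3)*(p^2 + 5*p + 4) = (p - 1)*(p + 3)*(p + 4)*(p + 1)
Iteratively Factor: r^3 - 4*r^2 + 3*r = (r)*(r^2 - 4*r + 3) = r*(r - 1)*(r - 3)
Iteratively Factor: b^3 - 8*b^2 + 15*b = (b)*(b^2 - 8*b + 15) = b*(b - 5)*(b - 3)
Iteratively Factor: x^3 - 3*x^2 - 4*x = (x + 1)*(x^2 - 4*x) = (x - 4)*(x + 1)*(x)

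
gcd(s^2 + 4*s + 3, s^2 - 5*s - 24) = s + 3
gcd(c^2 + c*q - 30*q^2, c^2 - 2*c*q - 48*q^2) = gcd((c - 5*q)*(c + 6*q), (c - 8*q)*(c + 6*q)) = c + 6*q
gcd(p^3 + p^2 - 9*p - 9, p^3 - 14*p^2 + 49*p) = 1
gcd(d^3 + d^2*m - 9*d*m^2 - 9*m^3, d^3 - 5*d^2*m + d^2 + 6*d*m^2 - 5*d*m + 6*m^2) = d - 3*m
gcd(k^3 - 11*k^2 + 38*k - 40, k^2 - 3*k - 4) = k - 4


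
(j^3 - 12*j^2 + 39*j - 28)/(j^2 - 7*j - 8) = (-j^3 + 12*j^2 - 39*j + 28)/(-j^2 + 7*j + 8)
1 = 1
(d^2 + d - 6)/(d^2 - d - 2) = (d + 3)/(d + 1)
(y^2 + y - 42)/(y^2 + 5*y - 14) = (y - 6)/(y - 2)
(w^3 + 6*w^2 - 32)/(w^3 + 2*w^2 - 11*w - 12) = (w^2 + 2*w - 8)/(w^2 - 2*w - 3)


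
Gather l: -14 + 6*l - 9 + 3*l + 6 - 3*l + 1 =6*l - 16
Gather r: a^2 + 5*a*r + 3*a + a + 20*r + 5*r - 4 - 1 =a^2 + 4*a + r*(5*a + 25) - 5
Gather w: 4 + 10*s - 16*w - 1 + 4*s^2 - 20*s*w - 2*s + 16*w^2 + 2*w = 4*s^2 + 8*s + 16*w^2 + w*(-20*s - 14) + 3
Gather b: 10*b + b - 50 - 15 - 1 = 11*b - 66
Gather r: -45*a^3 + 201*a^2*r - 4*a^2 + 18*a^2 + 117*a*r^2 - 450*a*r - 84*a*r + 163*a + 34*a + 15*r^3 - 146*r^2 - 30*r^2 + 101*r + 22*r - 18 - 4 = -45*a^3 + 14*a^2 + 197*a + 15*r^3 + r^2*(117*a - 176) + r*(201*a^2 - 534*a + 123) - 22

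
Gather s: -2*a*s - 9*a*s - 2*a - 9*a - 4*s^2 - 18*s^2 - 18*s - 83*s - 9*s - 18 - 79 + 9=-11*a - 22*s^2 + s*(-11*a - 110) - 88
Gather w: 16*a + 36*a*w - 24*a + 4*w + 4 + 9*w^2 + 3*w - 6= -8*a + 9*w^2 + w*(36*a + 7) - 2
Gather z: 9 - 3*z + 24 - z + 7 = 40 - 4*z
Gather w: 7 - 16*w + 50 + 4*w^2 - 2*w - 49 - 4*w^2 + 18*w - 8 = 0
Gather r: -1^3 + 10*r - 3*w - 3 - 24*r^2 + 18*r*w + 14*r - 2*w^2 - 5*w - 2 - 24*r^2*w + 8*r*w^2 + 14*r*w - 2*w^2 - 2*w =r^2*(-24*w - 24) + r*(8*w^2 + 32*w + 24) - 4*w^2 - 10*w - 6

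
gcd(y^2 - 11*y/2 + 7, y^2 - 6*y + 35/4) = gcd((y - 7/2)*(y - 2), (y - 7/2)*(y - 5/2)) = y - 7/2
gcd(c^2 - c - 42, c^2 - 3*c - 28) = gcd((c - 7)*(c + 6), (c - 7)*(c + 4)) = c - 7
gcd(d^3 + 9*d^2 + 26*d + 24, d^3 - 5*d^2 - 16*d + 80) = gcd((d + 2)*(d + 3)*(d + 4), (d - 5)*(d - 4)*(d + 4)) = d + 4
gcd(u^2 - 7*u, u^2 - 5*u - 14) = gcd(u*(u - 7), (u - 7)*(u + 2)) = u - 7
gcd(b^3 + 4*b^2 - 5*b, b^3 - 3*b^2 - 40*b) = b^2 + 5*b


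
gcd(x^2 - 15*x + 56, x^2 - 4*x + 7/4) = 1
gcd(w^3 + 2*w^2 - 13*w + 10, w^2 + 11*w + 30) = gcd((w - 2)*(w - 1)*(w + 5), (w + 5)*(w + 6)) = w + 5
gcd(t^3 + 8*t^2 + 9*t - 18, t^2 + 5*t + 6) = t + 3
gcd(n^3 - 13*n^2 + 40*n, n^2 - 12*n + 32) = n - 8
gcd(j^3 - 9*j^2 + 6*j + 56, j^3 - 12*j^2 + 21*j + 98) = j^2 - 5*j - 14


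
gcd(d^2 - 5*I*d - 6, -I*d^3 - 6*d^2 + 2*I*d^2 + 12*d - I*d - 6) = 1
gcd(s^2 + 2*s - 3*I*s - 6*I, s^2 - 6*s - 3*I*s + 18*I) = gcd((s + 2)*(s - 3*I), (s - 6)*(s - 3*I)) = s - 3*I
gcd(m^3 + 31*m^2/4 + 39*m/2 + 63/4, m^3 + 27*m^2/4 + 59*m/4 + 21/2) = m^2 + 19*m/4 + 21/4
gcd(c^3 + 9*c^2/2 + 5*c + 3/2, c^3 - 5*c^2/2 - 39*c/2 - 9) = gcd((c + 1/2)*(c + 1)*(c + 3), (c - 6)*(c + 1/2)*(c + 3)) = c^2 + 7*c/2 + 3/2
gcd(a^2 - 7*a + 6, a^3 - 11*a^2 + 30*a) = a - 6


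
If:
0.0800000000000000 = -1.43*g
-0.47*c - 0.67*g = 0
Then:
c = 0.08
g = -0.06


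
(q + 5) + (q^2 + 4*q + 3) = q^2 + 5*q + 8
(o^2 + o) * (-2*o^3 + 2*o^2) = -2*o^5 + 2*o^3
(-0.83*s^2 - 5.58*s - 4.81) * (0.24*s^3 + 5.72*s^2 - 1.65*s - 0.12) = -0.1992*s^5 - 6.0868*s^4 - 31.7025*s^3 - 18.2066*s^2 + 8.6061*s + 0.5772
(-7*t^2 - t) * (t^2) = -7*t^4 - t^3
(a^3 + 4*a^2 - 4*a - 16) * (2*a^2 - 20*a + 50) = 2*a^5 - 12*a^4 - 38*a^3 + 248*a^2 + 120*a - 800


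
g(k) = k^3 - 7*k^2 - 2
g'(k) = 3*k^2 - 14*k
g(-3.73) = -151.29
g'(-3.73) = 93.96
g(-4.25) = -205.20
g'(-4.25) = 113.69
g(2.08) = -23.29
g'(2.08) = -16.14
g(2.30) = -26.86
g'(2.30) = -16.33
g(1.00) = -8.00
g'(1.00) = -11.00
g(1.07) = -8.79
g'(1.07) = -11.55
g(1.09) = -9.02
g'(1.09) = -11.70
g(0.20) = -2.27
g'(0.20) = -2.68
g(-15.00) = -4952.00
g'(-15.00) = 885.00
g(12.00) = 718.00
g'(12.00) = 264.00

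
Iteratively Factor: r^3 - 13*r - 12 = (r - 4)*(r^2 + 4*r + 3) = (r - 4)*(r + 3)*(r + 1)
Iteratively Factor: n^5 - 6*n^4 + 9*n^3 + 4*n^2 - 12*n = (n + 1)*(n^4 - 7*n^3 + 16*n^2 - 12*n) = (n - 3)*(n + 1)*(n^3 - 4*n^2 + 4*n) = (n - 3)*(n - 2)*(n + 1)*(n^2 - 2*n) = (n - 3)*(n - 2)^2*(n + 1)*(n)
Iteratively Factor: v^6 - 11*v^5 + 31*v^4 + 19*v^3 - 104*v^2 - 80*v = (v - 5)*(v^5 - 6*v^4 + v^3 + 24*v^2 + 16*v) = (v - 5)*(v + 1)*(v^4 - 7*v^3 + 8*v^2 + 16*v) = v*(v - 5)*(v + 1)*(v^3 - 7*v^2 + 8*v + 16) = v*(v - 5)*(v - 4)*(v + 1)*(v^2 - 3*v - 4) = v*(v - 5)*(v - 4)^2*(v + 1)*(v + 1)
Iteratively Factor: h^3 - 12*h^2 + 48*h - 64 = (h - 4)*(h^2 - 8*h + 16) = (h - 4)^2*(h - 4)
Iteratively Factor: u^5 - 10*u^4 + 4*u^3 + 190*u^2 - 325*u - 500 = (u + 4)*(u^4 - 14*u^3 + 60*u^2 - 50*u - 125) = (u - 5)*(u + 4)*(u^3 - 9*u^2 + 15*u + 25) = (u - 5)^2*(u + 4)*(u^2 - 4*u - 5) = (u - 5)^3*(u + 4)*(u + 1)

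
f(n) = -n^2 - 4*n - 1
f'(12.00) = -28.00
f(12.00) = -193.00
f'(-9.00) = 14.00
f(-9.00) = -46.00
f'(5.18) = -14.36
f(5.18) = -48.55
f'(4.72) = -13.44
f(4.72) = -42.16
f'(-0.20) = -3.60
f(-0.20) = -0.24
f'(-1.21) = -1.58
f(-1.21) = 2.38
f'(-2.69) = 1.38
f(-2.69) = 2.52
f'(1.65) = -7.30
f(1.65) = -10.32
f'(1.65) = -7.30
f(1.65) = -10.32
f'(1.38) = -6.76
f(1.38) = -8.42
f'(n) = -2*n - 4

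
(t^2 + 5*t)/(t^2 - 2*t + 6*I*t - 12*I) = t*(t + 5)/(t^2 - 2*t + 6*I*t - 12*I)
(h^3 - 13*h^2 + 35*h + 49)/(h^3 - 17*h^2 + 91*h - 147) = (h + 1)/(h - 3)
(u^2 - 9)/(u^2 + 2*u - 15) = (u + 3)/(u + 5)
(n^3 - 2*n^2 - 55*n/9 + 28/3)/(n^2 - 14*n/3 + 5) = (9*n^2 + 9*n - 28)/(3*(3*n - 5))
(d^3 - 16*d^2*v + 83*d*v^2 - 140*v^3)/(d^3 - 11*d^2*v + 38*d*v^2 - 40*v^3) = (-d + 7*v)/(-d + 2*v)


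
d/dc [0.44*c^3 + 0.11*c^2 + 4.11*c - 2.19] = 1.32*c^2 + 0.22*c + 4.11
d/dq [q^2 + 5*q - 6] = 2*q + 5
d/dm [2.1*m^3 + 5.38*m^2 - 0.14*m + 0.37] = 6.3*m^2 + 10.76*m - 0.14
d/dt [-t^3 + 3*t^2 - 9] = 3*t*(2 - t)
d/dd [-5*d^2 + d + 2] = 1 - 10*d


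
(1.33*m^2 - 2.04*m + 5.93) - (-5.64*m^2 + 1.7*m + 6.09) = 6.97*m^2 - 3.74*m - 0.16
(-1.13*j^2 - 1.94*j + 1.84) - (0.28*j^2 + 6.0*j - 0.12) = -1.41*j^2 - 7.94*j + 1.96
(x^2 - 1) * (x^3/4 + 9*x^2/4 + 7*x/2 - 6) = x^5/4 + 9*x^4/4 + 13*x^3/4 - 33*x^2/4 - 7*x/2 + 6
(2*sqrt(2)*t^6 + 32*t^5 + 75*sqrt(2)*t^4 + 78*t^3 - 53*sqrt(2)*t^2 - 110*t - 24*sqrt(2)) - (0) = 2*sqrt(2)*t^6 + 32*t^5 + 75*sqrt(2)*t^4 + 78*t^3 - 53*sqrt(2)*t^2 - 110*t - 24*sqrt(2)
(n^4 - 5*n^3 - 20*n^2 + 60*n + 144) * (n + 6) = n^5 + n^4 - 50*n^3 - 60*n^2 + 504*n + 864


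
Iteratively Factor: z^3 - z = (z)*(z^2 - 1) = z*(z + 1)*(z - 1)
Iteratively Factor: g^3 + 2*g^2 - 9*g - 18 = (g + 3)*(g^2 - g - 6) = (g + 2)*(g + 3)*(g - 3)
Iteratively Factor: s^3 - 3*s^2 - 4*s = (s + 1)*(s^2 - 4*s) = s*(s + 1)*(s - 4)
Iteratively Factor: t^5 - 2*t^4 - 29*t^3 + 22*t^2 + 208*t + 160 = (t + 2)*(t^4 - 4*t^3 - 21*t^2 + 64*t + 80) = (t + 1)*(t + 2)*(t^3 - 5*t^2 - 16*t + 80) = (t + 1)*(t + 2)*(t + 4)*(t^2 - 9*t + 20) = (t - 4)*(t + 1)*(t + 2)*(t + 4)*(t - 5)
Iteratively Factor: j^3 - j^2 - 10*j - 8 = (j - 4)*(j^2 + 3*j + 2) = (j - 4)*(j + 2)*(j + 1)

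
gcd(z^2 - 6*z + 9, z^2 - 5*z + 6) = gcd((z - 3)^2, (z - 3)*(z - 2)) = z - 3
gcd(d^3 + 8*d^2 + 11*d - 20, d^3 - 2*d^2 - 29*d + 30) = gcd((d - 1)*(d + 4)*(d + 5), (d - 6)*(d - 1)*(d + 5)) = d^2 + 4*d - 5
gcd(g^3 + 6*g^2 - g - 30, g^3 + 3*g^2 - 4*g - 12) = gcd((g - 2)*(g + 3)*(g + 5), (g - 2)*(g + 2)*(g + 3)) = g^2 + g - 6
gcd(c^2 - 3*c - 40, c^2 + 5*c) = c + 5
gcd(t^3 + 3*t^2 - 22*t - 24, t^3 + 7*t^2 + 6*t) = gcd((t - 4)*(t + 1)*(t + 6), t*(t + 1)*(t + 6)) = t^2 + 7*t + 6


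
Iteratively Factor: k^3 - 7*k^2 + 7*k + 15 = (k - 3)*(k^2 - 4*k - 5) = (k - 3)*(k + 1)*(k - 5)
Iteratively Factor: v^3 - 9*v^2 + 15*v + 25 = (v - 5)*(v^2 - 4*v - 5) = (v - 5)*(v + 1)*(v - 5)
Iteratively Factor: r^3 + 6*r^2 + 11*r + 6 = (r + 2)*(r^2 + 4*r + 3) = (r + 1)*(r + 2)*(r + 3)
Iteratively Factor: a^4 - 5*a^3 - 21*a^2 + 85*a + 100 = (a - 5)*(a^3 - 21*a - 20) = (a - 5)*(a + 4)*(a^2 - 4*a - 5) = (a - 5)^2*(a + 4)*(a + 1)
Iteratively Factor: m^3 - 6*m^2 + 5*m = (m - 5)*(m^2 - m) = m*(m - 5)*(m - 1)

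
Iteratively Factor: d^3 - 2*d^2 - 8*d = (d)*(d^2 - 2*d - 8) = d*(d + 2)*(d - 4)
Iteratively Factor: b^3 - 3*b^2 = (b)*(b^2 - 3*b) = b*(b - 3)*(b)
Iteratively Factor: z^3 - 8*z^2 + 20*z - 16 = (z - 2)*(z^2 - 6*z + 8) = (z - 4)*(z - 2)*(z - 2)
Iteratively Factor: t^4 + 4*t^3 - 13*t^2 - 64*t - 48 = (t + 4)*(t^3 - 13*t - 12) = (t + 3)*(t + 4)*(t^2 - 3*t - 4) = (t + 1)*(t + 3)*(t + 4)*(t - 4)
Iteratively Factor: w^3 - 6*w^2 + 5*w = (w)*(w^2 - 6*w + 5) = w*(w - 5)*(w - 1)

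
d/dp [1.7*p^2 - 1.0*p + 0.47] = 3.4*p - 1.0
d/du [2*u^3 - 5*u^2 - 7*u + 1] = 6*u^2 - 10*u - 7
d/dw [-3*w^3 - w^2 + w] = -9*w^2 - 2*w + 1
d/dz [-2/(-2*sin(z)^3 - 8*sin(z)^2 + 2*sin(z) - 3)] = 4*(-16*sin(2*z) + cos(z) + 3*cos(3*z))/(-sin(z) - sin(3*z) - 8*cos(2*z) + 14)^2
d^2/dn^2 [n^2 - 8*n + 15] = 2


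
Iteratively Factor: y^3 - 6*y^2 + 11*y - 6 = (y - 1)*(y^2 - 5*y + 6) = (y - 2)*(y - 1)*(y - 3)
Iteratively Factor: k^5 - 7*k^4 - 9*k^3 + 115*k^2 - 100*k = (k - 1)*(k^4 - 6*k^3 - 15*k^2 + 100*k) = (k - 1)*(k + 4)*(k^3 - 10*k^2 + 25*k) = (k - 5)*(k - 1)*(k + 4)*(k^2 - 5*k) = k*(k - 5)*(k - 1)*(k + 4)*(k - 5)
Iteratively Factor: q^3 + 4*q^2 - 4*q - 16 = (q + 2)*(q^2 + 2*q - 8) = (q + 2)*(q + 4)*(q - 2)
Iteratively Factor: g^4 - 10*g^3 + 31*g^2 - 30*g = (g)*(g^3 - 10*g^2 + 31*g - 30) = g*(g - 5)*(g^2 - 5*g + 6) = g*(g - 5)*(g - 2)*(g - 3)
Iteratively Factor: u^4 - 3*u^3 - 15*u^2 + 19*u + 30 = (u + 3)*(u^3 - 6*u^2 + 3*u + 10) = (u - 5)*(u + 3)*(u^2 - u - 2) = (u - 5)*(u + 1)*(u + 3)*(u - 2)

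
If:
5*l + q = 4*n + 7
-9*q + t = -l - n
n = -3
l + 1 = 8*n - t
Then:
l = -17/45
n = -3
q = -28/9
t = -1108/45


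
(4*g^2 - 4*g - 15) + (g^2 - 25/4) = 5*g^2 - 4*g - 85/4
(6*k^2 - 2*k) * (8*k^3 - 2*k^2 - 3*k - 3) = 48*k^5 - 28*k^4 - 14*k^3 - 12*k^2 + 6*k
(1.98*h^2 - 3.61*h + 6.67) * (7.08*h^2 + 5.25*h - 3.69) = 14.0184*h^4 - 15.1638*h^3 + 20.9649*h^2 + 48.3384*h - 24.6123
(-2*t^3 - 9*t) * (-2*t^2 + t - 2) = 4*t^5 - 2*t^4 + 22*t^3 - 9*t^2 + 18*t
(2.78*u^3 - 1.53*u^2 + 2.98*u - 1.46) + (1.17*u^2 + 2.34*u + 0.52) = 2.78*u^3 - 0.36*u^2 + 5.32*u - 0.94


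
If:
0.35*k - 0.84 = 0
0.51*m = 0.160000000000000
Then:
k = 2.40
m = 0.31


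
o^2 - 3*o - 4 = (o - 4)*(o + 1)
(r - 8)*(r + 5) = r^2 - 3*r - 40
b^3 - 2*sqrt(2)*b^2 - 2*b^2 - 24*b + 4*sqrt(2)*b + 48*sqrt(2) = (b - 6)*(b + 4)*(b - 2*sqrt(2))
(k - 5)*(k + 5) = k^2 - 25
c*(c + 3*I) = c^2 + 3*I*c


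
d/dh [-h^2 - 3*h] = -2*h - 3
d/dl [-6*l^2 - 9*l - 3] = -12*l - 9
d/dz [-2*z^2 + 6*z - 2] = 6 - 4*z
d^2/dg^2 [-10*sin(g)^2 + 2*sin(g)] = -2*sin(g) - 20*cos(2*g)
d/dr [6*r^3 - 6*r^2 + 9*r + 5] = 18*r^2 - 12*r + 9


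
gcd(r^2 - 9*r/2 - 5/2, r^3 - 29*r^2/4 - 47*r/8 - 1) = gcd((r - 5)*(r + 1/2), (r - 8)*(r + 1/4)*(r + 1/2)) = r + 1/2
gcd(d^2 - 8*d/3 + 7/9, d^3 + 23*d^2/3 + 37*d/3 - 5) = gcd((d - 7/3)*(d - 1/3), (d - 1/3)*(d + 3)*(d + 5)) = d - 1/3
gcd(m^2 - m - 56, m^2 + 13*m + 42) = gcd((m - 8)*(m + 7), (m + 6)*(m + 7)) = m + 7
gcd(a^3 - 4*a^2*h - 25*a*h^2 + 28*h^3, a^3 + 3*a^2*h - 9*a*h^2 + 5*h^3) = a - h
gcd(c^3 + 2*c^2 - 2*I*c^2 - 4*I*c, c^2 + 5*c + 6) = c + 2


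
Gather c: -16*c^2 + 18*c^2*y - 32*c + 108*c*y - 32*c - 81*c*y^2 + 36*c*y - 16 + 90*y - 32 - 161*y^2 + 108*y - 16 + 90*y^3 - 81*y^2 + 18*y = c^2*(18*y - 16) + c*(-81*y^2 + 144*y - 64) + 90*y^3 - 242*y^2 + 216*y - 64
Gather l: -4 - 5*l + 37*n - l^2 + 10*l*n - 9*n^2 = -l^2 + l*(10*n - 5) - 9*n^2 + 37*n - 4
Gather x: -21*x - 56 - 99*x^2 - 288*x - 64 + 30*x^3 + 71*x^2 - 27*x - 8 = 30*x^3 - 28*x^2 - 336*x - 128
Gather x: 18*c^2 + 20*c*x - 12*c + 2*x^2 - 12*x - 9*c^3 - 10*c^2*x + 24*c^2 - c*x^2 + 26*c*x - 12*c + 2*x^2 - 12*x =-9*c^3 + 42*c^2 - 24*c + x^2*(4 - c) + x*(-10*c^2 + 46*c - 24)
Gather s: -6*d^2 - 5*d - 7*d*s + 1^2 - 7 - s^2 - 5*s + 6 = -6*d^2 - 5*d - s^2 + s*(-7*d - 5)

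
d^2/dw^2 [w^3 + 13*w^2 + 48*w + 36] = 6*w + 26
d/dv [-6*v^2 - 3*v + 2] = -12*v - 3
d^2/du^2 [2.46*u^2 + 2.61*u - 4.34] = 4.92000000000000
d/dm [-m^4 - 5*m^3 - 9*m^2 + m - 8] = -4*m^3 - 15*m^2 - 18*m + 1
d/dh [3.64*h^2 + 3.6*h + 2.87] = 7.28*h + 3.6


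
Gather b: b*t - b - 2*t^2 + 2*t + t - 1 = b*(t - 1) - 2*t^2 + 3*t - 1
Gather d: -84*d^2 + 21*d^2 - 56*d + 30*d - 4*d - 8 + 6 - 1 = -63*d^2 - 30*d - 3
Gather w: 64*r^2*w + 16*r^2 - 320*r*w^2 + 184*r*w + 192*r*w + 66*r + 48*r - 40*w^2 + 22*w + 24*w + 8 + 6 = 16*r^2 + 114*r + w^2*(-320*r - 40) + w*(64*r^2 + 376*r + 46) + 14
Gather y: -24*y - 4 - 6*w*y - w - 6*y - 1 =-w + y*(-6*w - 30) - 5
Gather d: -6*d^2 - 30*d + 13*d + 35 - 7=-6*d^2 - 17*d + 28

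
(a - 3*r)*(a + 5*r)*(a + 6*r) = a^3 + 8*a^2*r - 3*a*r^2 - 90*r^3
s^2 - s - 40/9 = (s - 8/3)*(s + 5/3)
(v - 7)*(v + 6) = v^2 - v - 42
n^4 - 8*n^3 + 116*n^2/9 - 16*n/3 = n*(n - 6)*(n - 4/3)*(n - 2/3)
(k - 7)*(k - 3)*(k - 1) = k^3 - 11*k^2 + 31*k - 21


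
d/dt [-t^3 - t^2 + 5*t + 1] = -3*t^2 - 2*t + 5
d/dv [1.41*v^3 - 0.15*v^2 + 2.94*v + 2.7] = 4.23*v^2 - 0.3*v + 2.94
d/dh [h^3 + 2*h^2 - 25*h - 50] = 3*h^2 + 4*h - 25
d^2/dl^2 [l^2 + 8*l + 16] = 2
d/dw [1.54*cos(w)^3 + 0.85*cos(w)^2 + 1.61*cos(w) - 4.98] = (4.62*sin(w)^2 - 1.7*cos(w) - 6.23)*sin(w)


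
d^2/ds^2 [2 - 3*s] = 0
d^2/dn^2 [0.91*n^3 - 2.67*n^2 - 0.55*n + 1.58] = 5.46*n - 5.34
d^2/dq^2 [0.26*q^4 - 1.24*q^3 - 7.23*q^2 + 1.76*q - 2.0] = 3.12*q^2 - 7.44*q - 14.46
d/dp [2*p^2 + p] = 4*p + 1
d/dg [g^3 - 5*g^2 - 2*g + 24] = 3*g^2 - 10*g - 2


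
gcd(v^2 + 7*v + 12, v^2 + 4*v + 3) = v + 3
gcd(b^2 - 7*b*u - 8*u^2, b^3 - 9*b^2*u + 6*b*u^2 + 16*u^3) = -b^2 + 7*b*u + 8*u^2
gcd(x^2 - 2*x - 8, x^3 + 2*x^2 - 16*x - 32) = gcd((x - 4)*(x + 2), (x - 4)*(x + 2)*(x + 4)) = x^2 - 2*x - 8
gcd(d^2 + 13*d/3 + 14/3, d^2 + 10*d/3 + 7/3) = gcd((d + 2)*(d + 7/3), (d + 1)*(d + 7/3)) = d + 7/3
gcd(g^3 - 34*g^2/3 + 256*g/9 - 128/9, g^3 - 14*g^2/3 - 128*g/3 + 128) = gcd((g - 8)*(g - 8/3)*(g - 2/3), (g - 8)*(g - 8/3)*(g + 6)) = g^2 - 32*g/3 + 64/3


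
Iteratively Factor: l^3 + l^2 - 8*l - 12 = (l + 2)*(l^2 - l - 6) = (l - 3)*(l + 2)*(l + 2)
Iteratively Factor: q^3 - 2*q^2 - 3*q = (q - 3)*(q^2 + q) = q*(q - 3)*(q + 1)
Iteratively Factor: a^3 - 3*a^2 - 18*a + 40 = (a - 5)*(a^2 + 2*a - 8) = (a - 5)*(a + 4)*(a - 2)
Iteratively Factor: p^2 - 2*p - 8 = (p + 2)*(p - 4)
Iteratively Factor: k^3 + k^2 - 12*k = (k - 3)*(k^2 + 4*k) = (k - 3)*(k + 4)*(k)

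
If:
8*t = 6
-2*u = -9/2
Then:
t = 3/4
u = 9/4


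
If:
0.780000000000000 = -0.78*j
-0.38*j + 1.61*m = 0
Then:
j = -1.00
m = -0.24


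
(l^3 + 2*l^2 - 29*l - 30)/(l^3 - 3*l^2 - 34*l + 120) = (l + 1)/(l - 4)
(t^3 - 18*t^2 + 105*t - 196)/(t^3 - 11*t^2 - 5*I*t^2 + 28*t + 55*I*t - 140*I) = (t - 7)/(t - 5*I)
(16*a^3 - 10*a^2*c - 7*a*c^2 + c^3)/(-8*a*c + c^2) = -2*a^2/c + a + c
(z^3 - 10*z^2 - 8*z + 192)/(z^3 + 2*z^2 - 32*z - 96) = (z - 8)/(z + 4)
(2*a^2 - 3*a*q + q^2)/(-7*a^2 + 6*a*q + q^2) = (-2*a + q)/(7*a + q)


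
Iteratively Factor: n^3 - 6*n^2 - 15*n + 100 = (n - 5)*(n^2 - n - 20) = (n - 5)^2*(n + 4)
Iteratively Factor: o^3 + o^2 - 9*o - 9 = (o + 3)*(o^2 - 2*o - 3) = (o + 1)*(o + 3)*(o - 3)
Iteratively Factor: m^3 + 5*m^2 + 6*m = (m)*(m^2 + 5*m + 6) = m*(m + 3)*(m + 2)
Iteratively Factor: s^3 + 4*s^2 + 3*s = (s + 1)*(s^2 + 3*s) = (s + 1)*(s + 3)*(s)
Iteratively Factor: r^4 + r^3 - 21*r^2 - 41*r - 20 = (r + 4)*(r^3 - 3*r^2 - 9*r - 5) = (r + 1)*(r + 4)*(r^2 - 4*r - 5) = (r - 5)*(r + 1)*(r + 4)*(r + 1)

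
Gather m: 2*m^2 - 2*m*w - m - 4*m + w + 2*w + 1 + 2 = 2*m^2 + m*(-2*w - 5) + 3*w + 3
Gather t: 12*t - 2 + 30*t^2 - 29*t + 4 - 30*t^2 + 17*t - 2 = 0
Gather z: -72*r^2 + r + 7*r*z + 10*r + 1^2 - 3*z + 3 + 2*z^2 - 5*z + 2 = -72*r^2 + 11*r + 2*z^2 + z*(7*r - 8) + 6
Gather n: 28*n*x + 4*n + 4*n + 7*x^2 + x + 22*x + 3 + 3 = n*(28*x + 8) + 7*x^2 + 23*x + 6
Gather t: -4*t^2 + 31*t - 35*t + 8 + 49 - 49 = -4*t^2 - 4*t + 8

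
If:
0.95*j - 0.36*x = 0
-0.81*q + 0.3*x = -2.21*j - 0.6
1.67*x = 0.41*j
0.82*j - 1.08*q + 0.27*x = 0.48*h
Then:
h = -1.67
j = 0.00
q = 0.74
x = 0.00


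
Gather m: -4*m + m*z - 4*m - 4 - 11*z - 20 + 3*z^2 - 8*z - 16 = m*(z - 8) + 3*z^2 - 19*z - 40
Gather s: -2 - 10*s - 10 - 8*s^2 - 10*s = -8*s^2 - 20*s - 12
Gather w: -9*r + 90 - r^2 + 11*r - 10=-r^2 + 2*r + 80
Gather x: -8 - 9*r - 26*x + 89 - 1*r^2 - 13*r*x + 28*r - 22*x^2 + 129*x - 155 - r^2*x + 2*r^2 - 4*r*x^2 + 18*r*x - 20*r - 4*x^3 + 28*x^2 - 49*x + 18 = r^2 - r - 4*x^3 + x^2*(6 - 4*r) + x*(-r^2 + 5*r + 54) - 56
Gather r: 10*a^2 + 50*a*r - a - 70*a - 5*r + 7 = 10*a^2 - 71*a + r*(50*a - 5) + 7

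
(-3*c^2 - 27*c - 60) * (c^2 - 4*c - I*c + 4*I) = -3*c^4 - 15*c^3 + 3*I*c^3 + 48*c^2 + 15*I*c^2 + 240*c - 48*I*c - 240*I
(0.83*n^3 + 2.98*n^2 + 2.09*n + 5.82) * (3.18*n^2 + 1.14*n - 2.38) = 2.6394*n^5 + 10.4226*n^4 + 8.068*n^3 + 13.7978*n^2 + 1.6606*n - 13.8516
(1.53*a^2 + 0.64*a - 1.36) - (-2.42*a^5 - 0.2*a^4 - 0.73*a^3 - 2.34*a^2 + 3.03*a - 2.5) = 2.42*a^5 + 0.2*a^4 + 0.73*a^3 + 3.87*a^2 - 2.39*a + 1.14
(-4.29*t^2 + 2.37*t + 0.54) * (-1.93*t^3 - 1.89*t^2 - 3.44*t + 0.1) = 8.2797*t^5 + 3.534*t^4 + 9.2361*t^3 - 9.6024*t^2 - 1.6206*t + 0.054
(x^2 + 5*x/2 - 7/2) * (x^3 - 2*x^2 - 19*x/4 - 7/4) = x^5 + x^4/2 - 53*x^3/4 - 53*x^2/8 + 49*x/4 + 49/8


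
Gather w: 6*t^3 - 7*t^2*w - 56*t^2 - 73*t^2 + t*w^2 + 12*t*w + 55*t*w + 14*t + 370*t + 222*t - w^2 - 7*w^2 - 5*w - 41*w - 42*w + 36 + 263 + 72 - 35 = 6*t^3 - 129*t^2 + 606*t + w^2*(t - 8) + w*(-7*t^2 + 67*t - 88) + 336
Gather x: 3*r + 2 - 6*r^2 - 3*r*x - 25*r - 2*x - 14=-6*r^2 - 22*r + x*(-3*r - 2) - 12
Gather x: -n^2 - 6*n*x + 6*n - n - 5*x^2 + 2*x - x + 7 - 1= -n^2 + 5*n - 5*x^2 + x*(1 - 6*n) + 6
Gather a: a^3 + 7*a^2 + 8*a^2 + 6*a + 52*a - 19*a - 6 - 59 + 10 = a^3 + 15*a^2 + 39*a - 55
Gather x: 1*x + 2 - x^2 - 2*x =-x^2 - x + 2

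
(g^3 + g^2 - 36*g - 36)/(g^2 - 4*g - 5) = (g^2 - 36)/(g - 5)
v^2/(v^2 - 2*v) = v/(v - 2)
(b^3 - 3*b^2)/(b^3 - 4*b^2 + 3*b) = b/(b - 1)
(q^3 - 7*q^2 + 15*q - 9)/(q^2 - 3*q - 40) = (-q^3 + 7*q^2 - 15*q + 9)/(-q^2 + 3*q + 40)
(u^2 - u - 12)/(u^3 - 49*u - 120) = (u - 4)/(u^2 - 3*u - 40)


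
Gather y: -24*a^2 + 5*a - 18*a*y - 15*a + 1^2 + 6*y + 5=-24*a^2 - 10*a + y*(6 - 18*a) + 6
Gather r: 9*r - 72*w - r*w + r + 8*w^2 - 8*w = r*(10 - w) + 8*w^2 - 80*w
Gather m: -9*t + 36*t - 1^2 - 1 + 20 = 27*t + 18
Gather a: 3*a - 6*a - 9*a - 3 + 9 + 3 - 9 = -12*a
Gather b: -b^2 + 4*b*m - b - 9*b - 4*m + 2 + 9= -b^2 + b*(4*m - 10) - 4*m + 11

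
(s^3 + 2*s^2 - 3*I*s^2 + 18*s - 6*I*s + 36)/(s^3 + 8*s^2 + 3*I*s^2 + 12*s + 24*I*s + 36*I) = (s - 6*I)/(s + 6)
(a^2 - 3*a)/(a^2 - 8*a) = (a - 3)/(a - 8)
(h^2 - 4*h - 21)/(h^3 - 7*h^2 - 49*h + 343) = (h + 3)/(h^2 - 49)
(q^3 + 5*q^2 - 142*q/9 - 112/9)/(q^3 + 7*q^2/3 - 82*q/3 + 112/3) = (q + 2/3)/(q - 2)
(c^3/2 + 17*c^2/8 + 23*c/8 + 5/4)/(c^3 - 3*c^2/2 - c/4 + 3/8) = (4*c^3 + 17*c^2 + 23*c + 10)/(8*c^3 - 12*c^2 - 2*c + 3)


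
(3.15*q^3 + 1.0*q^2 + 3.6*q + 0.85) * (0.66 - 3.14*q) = -9.891*q^4 - 1.061*q^3 - 10.644*q^2 - 0.293*q + 0.561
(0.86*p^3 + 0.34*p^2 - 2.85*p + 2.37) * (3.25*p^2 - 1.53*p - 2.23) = 2.795*p^5 - 0.2108*p^4 - 11.7005*p^3 + 11.3048*p^2 + 2.7294*p - 5.2851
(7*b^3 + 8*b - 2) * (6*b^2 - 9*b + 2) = 42*b^5 - 63*b^4 + 62*b^3 - 84*b^2 + 34*b - 4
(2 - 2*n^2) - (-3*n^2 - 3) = n^2 + 5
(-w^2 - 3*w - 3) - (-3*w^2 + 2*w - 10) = 2*w^2 - 5*w + 7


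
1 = 1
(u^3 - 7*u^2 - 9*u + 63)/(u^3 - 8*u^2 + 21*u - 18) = (u^2 - 4*u - 21)/(u^2 - 5*u + 6)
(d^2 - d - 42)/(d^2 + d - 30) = (d - 7)/(d - 5)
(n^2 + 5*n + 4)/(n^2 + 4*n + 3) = (n + 4)/(n + 3)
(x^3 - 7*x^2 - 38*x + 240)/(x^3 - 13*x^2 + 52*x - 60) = (x^2 - 2*x - 48)/(x^2 - 8*x + 12)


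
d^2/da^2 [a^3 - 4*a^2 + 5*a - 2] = 6*a - 8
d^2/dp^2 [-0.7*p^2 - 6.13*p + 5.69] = -1.40000000000000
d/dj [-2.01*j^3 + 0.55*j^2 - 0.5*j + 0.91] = -6.03*j^2 + 1.1*j - 0.5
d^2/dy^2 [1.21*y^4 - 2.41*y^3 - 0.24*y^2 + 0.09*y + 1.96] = 14.52*y^2 - 14.46*y - 0.48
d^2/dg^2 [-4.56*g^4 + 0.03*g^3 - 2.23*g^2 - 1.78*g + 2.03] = -54.72*g^2 + 0.18*g - 4.46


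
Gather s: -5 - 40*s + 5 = -40*s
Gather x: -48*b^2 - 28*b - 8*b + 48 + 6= -48*b^2 - 36*b + 54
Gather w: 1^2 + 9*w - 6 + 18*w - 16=27*w - 21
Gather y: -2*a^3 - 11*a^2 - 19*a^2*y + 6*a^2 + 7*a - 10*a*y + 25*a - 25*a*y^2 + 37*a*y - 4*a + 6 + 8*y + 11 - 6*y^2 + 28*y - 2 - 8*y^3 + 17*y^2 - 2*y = -2*a^3 - 5*a^2 + 28*a - 8*y^3 + y^2*(11 - 25*a) + y*(-19*a^2 + 27*a + 34) + 15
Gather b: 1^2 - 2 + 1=0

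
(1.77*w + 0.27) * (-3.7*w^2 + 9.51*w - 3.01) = -6.549*w^3 + 15.8337*w^2 - 2.76*w - 0.8127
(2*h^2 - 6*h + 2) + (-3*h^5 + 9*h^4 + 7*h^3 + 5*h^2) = -3*h^5 + 9*h^4 + 7*h^3 + 7*h^2 - 6*h + 2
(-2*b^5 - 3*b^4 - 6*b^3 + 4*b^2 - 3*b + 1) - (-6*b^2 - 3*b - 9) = -2*b^5 - 3*b^4 - 6*b^3 + 10*b^2 + 10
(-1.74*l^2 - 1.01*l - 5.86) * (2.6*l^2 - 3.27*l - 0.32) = -4.524*l^4 + 3.0638*l^3 - 11.3765*l^2 + 19.4854*l + 1.8752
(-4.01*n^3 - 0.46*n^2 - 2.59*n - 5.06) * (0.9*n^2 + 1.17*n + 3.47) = -3.609*n^5 - 5.1057*n^4 - 16.7839*n^3 - 9.1805*n^2 - 14.9075*n - 17.5582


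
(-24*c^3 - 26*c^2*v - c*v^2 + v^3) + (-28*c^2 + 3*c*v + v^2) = -24*c^3 - 26*c^2*v - 28*c^2 - c*v^2 + 3*c*v + v^3 + v^2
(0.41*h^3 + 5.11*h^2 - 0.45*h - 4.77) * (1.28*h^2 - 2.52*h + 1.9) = 0.5248*h^5 + 5.5076*h^4 - 12.6742*h^3 + 4.7374*h^2 + 11.1654*h - 9.063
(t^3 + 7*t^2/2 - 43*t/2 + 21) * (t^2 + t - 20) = t^5 + 9*t^4/2 - 38*t^3 - 141*t^2/2 + 451*t - 420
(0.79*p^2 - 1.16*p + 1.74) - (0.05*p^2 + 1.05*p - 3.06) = 0.74*p^2 - 2.21*p + 4.8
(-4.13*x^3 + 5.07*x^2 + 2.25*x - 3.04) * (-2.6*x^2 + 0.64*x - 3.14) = 10.738*x^5 - 15.8252*x^4 + 10.363*x^3 - 6.5758*x^2 - 9.0106*x + 9.5456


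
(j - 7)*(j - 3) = j^2 - 10*j + 21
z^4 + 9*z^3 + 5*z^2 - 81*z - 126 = (z - 3)*(z + 2)*(z + 3)*(z + 7)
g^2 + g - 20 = (g - 4)*(g + 5)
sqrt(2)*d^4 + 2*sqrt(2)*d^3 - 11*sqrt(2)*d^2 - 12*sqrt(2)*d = d*(d - 3)*(d + 4)*(sqrt(2)*d + sqrt(2))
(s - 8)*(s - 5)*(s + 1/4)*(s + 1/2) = s^4 - 49*s^3/4 + 243*s^2/8 + 227*s/8 + 5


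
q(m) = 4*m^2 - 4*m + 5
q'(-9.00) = -76.00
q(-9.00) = 365.00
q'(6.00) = 44.00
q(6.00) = 125.00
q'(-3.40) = -31.20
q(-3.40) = 64.84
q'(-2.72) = -25.76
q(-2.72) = 45.47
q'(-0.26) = -6.08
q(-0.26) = 6.31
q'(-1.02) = -12.16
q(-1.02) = 13.24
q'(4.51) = 32.08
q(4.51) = 68.32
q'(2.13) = 13.04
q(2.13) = 14.63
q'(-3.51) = -32.08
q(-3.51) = 68.32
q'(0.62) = 0.96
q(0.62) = 4.06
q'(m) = 8*m - 4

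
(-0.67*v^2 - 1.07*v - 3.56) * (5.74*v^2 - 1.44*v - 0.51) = -3.8458*v^4 - 5.177*v^3 - 18.5519*v^2 + 5.6721*v + 1.8156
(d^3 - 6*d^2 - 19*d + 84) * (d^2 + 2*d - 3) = d^5 - 4*d^4 - 34*d^3 + 64*d^2 + 225*d - 252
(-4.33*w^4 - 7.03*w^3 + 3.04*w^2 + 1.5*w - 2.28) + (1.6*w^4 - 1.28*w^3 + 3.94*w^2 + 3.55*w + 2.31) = -2.73*w^4 - 8.31*w^3 + 6.98*w^2 + 5.05*w + 0.0300000000000002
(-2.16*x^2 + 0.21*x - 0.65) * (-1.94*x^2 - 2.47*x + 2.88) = 4.1904*x^4 + 4.9278*x^3 - 5.4785*x^2 + 2.2103*x - 1.872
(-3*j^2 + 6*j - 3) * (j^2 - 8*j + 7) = -3*j^4 + 30*j^3 - 72*j^2 + 66*j - 21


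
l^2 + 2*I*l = l*(l + 2*I)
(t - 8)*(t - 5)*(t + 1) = t^3 - 12*t^2 + 27*t + 40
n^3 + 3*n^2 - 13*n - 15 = (n - 3)*(n + 1)*(n + 5)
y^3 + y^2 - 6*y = y*(y - 2)*(y + 3)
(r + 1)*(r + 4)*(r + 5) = r^3 + 10*r^2 + 29*r + 20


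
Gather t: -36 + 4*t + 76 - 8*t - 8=32 - 4*t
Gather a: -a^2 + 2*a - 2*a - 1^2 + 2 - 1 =-a^2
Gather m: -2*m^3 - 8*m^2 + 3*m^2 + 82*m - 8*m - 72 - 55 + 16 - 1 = -2*m^3 - 5*m^2 + 74*m - 112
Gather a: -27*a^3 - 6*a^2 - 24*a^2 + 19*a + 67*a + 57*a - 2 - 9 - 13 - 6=-27*a^3 - 30*a^2 + 143*a - 30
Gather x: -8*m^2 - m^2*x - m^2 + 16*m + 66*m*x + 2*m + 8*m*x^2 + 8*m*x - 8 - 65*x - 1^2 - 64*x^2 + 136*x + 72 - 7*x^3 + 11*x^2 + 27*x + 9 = -9*m^2 + 18*m - 7*x^3 + x^2*(8*m - 53) + x*(-m^2 + 74*m + 98) + 72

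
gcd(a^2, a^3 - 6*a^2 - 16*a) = a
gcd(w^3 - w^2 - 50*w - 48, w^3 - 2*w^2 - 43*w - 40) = w^2 - 7*w - 8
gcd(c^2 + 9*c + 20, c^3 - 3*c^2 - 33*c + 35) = c + 5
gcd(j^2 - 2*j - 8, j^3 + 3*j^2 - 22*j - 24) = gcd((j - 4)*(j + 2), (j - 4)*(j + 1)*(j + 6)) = j - 4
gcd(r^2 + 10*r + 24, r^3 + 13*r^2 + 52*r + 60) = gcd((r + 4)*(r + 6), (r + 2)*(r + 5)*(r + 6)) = r + 6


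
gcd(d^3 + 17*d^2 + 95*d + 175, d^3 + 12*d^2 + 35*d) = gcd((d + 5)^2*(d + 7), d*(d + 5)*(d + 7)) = d^2 + 12*d + 35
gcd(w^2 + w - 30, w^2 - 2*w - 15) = w - 5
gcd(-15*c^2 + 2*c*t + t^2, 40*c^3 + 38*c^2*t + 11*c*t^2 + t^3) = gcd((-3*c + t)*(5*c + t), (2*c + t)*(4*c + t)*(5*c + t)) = 5*c + t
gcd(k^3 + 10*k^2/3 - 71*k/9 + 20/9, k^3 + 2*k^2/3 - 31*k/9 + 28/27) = k^2 - 5*k/3 + 4/9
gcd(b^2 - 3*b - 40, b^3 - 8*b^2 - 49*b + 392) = b - 8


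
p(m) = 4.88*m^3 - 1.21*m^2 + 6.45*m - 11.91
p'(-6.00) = 548.01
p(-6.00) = -1148.25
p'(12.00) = 2085.57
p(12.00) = 8323.89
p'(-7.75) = 904.52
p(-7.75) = -2406.14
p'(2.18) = 70.75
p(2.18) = 46.96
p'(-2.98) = 143.67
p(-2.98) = -171.02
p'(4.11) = 243.80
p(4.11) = 332.96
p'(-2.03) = 71.69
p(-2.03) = -70.81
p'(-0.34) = 8.97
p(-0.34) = -14.43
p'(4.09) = 241.45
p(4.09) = 328.11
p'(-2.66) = 116.47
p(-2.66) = -129.48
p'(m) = 14.64*m^2 - 2.42*m + 6.45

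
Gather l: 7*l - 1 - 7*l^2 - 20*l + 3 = -7*l^2 - 13*l + 2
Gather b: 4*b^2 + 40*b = 4*b^2 + 40*b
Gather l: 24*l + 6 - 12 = 24*l - 6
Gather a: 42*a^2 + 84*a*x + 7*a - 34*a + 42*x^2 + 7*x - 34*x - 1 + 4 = 42*a^2 + a*(84*x - 27) + 42*x^2 - 27*x + 3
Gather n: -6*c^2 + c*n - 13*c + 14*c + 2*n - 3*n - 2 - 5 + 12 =-6*c^2 + c + n*(c - 1) + 5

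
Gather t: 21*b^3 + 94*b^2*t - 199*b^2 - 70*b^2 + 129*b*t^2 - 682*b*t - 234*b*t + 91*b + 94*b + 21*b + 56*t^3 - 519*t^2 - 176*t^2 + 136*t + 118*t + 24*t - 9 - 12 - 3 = 21*b^3 - 269*b^2 + 206*b + 56*t^3 + t^2*(129*b - 695) + t*(94*b^2 - 916*b + 278) - 24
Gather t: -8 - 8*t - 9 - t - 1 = -9*t - 18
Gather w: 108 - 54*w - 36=72 - 54*w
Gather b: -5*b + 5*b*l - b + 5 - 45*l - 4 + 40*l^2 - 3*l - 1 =b*(5*l - 6) + 40*l^2 - 48*l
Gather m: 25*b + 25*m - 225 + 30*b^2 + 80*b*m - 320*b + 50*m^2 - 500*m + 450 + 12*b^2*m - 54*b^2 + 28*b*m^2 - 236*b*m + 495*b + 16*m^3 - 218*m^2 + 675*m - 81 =-24*b^2 + 200*b + 16*m^3 + m^2*(28*b - 168) + m*(12*b^2 - 156*b + 200) + 144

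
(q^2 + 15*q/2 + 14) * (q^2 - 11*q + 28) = q^4 - 7*q^3/2 - 81*q^2/2 + 56*q + 392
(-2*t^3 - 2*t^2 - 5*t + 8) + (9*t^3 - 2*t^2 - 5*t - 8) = 7*t^3 - 4*t^2 - 10*t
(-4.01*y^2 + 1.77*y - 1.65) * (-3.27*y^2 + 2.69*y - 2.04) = 13.1127*y^4 - 16.5748*y^3 + 18.3372*y^2 - 8.0493*y + 3.366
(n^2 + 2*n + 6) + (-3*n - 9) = n^2 - n - 3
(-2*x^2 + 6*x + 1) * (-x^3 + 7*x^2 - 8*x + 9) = 2*x^5 - 20*x^4 + 57*x^3 - 59*x^2 + 46*x + 9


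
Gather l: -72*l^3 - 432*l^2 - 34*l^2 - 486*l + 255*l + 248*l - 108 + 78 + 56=-72*l^3 - 466*l^2 + 17*l + 26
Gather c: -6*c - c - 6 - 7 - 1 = -7*c - 14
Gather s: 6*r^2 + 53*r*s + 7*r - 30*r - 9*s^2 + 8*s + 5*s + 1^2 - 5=6*r^2 - 23*r - 9*s^2 + s*(53*r + 13) - 4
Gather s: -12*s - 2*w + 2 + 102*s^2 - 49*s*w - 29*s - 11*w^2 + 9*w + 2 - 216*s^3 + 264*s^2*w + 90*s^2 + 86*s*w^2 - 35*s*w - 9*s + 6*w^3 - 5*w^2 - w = -216*s^3 + s^2*(264*w + 192) + s*(86*w^2 - 84*w - 50) + 6*w^3 - 16*w^2 + 6*w + 4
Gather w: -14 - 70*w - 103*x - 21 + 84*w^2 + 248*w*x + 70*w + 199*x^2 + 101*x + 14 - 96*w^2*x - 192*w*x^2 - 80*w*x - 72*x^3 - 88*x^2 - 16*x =w^2*(84 - 96*x) + w*(-192*x^2 + 168*x) - 72*x^3 + 111*x^2 - 18*x - 21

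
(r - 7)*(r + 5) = r^2 - 2*r - 35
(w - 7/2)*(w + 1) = w^2 - 5*w/2 - 7/2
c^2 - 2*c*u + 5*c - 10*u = (c + 5)*(c - 2*u)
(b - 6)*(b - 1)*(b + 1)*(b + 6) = b^4 - 37*b^2 + 36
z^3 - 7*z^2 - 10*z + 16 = (z - 8)*(z - 1)*(z + 2)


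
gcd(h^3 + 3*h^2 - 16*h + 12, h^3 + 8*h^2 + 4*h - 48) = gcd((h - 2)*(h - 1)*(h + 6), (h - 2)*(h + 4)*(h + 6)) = h^2 + 4*h - 12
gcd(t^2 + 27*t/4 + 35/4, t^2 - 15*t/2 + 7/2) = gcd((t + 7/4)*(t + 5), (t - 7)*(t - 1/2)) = 1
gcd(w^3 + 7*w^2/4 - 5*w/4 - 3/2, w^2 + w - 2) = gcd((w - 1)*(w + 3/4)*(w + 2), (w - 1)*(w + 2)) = w^2 + w - 2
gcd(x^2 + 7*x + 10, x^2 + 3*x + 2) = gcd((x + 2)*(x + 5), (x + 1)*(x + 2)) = x + 2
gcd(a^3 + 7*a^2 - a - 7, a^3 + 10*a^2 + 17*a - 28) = a^2 + 6*a - 7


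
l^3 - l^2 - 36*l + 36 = (l - 6)*(l - 1)*(l + 6)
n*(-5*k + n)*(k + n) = -5*k^2*n - 4*k*n^2 + n^3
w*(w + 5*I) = w^2 + 5*I*w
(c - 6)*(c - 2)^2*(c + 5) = c^4 - 5*c^3 - 22*c^2 + 116*c - 120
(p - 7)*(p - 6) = p^2 - 13*p + 42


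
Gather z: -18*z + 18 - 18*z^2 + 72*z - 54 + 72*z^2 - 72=54*z^2 + 54*z - 108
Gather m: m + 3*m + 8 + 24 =4*m + 32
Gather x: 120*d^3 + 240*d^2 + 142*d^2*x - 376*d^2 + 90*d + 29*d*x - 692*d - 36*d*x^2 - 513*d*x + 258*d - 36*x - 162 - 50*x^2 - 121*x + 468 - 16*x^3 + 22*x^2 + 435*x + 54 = 120*d^3 - 136*d^2 - 344*d - 16*x^3 + x^2*(-36*d - 28) + x*(142*d^2 - 484*d + 278) + 360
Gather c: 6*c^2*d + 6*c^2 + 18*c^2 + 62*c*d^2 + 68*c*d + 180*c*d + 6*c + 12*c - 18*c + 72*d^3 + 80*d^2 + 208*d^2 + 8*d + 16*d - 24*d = c^2*(6*d + 24) + c*(62*d^2 + 248*d) + 72*d^3 + 288*d^2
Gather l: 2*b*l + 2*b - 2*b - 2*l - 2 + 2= l*(2*b - 2)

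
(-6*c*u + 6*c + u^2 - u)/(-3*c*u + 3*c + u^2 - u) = (-6*c + u)/(-3*c + u)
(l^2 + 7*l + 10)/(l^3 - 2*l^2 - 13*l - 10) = (l + 5)/(l^2 - 4*l - 5)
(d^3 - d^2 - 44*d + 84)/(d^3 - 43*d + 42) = (d - 2)/(d - 1)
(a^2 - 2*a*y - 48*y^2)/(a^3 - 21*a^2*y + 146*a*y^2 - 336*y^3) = (a + 6*y)/(a^2 - 13*a*y + 42*y^2)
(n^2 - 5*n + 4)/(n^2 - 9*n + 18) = (n^2 - 5*n + 4)/(n^2 - 9*n + 18)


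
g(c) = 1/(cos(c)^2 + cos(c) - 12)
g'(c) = (2*sin(c)*cos(c) + sin(c))/(cos(c)^2 + cos(c) - 12)^2 = (2*cos(c) + 1)*sin(c)/(cos(c)^2 + cos(c) - 12)^2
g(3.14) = -0.08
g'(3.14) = -0.00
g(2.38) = -0.08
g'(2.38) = -0.00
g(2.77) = -0.08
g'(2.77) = -0.00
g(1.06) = -0.09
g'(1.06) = 0.01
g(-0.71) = -0.09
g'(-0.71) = -0.01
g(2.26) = -0.08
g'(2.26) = -0.00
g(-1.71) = -0.08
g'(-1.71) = -0.00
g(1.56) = -0.08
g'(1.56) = 0.01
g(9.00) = -0.08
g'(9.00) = 0.00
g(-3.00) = -0.08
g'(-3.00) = 0.00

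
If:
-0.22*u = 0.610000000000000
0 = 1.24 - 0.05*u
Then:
No Solution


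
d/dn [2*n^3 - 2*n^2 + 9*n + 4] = 6*n^2 - 4*n + 9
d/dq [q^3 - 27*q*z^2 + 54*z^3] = 3*q^2 - 27*z^2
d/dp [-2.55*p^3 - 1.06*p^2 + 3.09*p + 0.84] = -7.65*p^2 - 2.12*p + 3.09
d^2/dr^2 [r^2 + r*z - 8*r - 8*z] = 2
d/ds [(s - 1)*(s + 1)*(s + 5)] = 3*s^2 + 10*s - 1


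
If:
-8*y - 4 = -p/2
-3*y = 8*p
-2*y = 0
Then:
No Solution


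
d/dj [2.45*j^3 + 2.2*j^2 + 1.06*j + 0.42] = 7.35*j^2 + 4.4*j + 1.06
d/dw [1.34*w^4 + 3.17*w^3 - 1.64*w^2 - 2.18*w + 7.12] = 5.36*w^3 + 9.51*w^2 - 3.28*w - 2.18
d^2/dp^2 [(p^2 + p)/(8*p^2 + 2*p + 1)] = 2*(48*p^3 - 24*p^2 - 24*p - 1)/(512*p^6 + 384*p^5 + 288*p^4 + 104*p^3 + 36*p^2 + 6*p + 1)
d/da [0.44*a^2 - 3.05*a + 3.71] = 0.88*a - 3.05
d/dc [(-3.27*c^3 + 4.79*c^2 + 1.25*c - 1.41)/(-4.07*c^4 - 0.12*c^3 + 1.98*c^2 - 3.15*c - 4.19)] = (-13.3089*c^6 + 38.9906*c^5 + 9.3627*c^4 - 2.05379999999999*c^3 + 23.0328*c^2 - 34.5566*c - 9.679)/(16.5649*c^8 + 0.9768*c^7 - 16.1028*c^6 + 25.1658*c^5 + 38.783*c^4 - 11.4684*c^3 - 6.6699*c^2 + 26.397*c + 17.5561)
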